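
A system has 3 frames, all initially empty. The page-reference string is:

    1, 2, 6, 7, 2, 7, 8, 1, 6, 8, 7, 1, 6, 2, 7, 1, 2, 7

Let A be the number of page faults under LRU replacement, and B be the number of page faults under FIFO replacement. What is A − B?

3

Under LRU: F F F F . . F F F . F F F F F F . . → 13 faults.
Under FIFO: F F F F . . F F F . F . . F . F . . → 10 faults.
A − B = 13 − 10 = 3.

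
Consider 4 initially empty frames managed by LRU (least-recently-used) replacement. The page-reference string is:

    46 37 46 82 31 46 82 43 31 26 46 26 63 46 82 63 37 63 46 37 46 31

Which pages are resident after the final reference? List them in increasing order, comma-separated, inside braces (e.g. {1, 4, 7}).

46 -> miss, frames {46}
37 -> miss, frames {46,37}
46 -> hit
82 -> miss, frames {37,46,82}
31 -> miss, frames {37,46,82,31}
46 -> hit
82 -> hit
43 -> miss, evict 37, frames {31,46,82,43}
31 -> hit
26 -> miss, evict 46, frames {82,43,31,26}
46 -> miss, evict 82, frames {43,31,26,46}
26 -> hit
63 -> miss, evict 43, frames {31,46,26,63}
46 -> hit
82 -> miss, evict 31, frames {26,63,46,82}
63 -> hit
37 -> miss, evict 26, frames {46,82,63,37}
63 -> hit
46 -> hit
37 -> hit
46 -> hit
31 -> miss, evict 82, frames {63,37,46,31}

{31, 37, 46, 63}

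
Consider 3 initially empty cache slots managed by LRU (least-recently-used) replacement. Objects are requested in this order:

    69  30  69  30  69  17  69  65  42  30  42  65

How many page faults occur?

69 -> fault, frames {69}
30 -> fault, frames {69,30}
69 -> hit
30 -> hit
69 -> hit
17 -> fault, frames {30,69,17}
69 -> hit
65 -> fault, evict 30, frames {17,69,65}
42 -> fault, evict 17, frames {69,65,42}
30 -> fault, evict 69, frames {65,42,30}
42 -> hit
65 -> hit
Page faults: 6.

6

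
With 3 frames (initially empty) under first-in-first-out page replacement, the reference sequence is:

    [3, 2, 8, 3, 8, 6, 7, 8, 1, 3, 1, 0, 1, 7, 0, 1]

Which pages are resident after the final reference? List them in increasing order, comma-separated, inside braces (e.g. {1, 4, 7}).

3 -> miss, frames (3)
2 -> miss, frames (3 2)
8 -> miss, frames (3 2 8)
3 -> hit
8 -> hit
6 -> miss, evict 3, frames (2 8 6)
7 -> miss, evict 2, frames (8 6 7)
8 -> hit
1 -> miss, evict 8, frames (6 7 1)
3 -> miss, evict 6, frames (7 1 3)
1 -> hit
0 -> miss, evict 7, frames (1 3 0)
1 -> hit
7 -> miss, evict 1, frames (3 0 7)
0 -> hit
1 -> miss, evict 3, frames (0 7 1)

{0, 1, 7}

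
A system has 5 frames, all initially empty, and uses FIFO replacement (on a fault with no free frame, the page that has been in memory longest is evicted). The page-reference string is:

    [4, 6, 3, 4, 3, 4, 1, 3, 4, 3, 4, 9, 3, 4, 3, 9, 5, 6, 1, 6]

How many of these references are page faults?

4 -> fault, frames [4]
6 -> fault, frames [4, 6]
3 -> fault, frames [4, 6, 3]
4 -> hit
3 -> hit
4 -> hit
1 -> fault, frames [4, 6, 3, 1]
3 -> hit
4 -> hit
3 -> hit
4 -> hit
9 -> fault, frames [4, 6, 3, 1, 9]
3 -> hit
4 -> hit
3 -> hit
9 -> hit
5 -> fault, evict 4, frames [6, 3, 1, 9, 5]
6 -> hit
1 -> hit
6 -> hit
Page faults: 6.

6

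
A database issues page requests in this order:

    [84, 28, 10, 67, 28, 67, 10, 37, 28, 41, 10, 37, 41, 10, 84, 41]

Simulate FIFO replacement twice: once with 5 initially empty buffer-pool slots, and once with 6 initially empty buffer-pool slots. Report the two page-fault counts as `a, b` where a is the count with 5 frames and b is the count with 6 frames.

5 frames: F F F F . . . F . F . . . . F . → 7 faults.
6 frames: F F F F . . . F . F . . . . . . → 6 faults.
6 < 7: adding a frame reduced faults, as is typical.

7, 6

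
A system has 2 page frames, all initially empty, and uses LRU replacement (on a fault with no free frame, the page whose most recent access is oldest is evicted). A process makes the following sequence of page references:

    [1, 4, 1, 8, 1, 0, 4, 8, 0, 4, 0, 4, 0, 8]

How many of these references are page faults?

9

1 → fault, frames {1}
4 → fault, frames {1,4}
1 → hit
8 → fault, evict 4, frames {1,8}
1 → hit
0 → fault, evict 8, frames {1,0}
4 → fault, evict 1, frames {0,4}
8 → fault, evict 0, frames {4,8}
0 → fault, evict 4, frames {8,0}
4 → fault, evict 8, frames {0,4}
0 → hit
4 → hit
0 → hit
8 → fault, evict 4, frames {0,8}
Page faults: 9.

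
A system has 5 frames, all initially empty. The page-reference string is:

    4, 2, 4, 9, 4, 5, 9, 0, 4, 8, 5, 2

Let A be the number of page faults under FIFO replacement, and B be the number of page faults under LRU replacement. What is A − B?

Under FIFO: F F . F . F . F . F . . → 6 faults.
Under LRU: F F . F . F . F . F . F → 7 faults.
A − B = 6 − 7 = -1.

-1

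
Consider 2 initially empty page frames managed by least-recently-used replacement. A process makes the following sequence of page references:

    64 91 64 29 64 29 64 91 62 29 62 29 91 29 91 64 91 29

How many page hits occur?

64 → miss, frames [64]
91 → miss, frames [64, 91]
64 → hit
29 → miss, evict 91, frames [64, 29]
64 → hit
29 → hit
64 → hit
91 → miss, evict 29, frames [64, 91]
62 → miss, evict 64, frames [91, 62]
29 → miss, evict 91, frames [62, 29]
62 → hit
29 → hit
91 → miss, evict 62, frames [29, 91]
29 → hit
91 → hit
64 → miss, evict 29, frames [91, 64]
91 → hit
29 → miss, evict 64, frames [91, 29]
Hits: 9.

9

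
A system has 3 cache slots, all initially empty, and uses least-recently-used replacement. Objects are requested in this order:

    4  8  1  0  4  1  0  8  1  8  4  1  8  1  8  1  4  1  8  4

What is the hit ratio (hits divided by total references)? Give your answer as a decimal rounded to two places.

4 -> fault, frames [4]
8 -> fault, frames [4, 8]
1 -> fault, frames [4, 8, 1]
0 -> fault, evict 4, frames [8, 1, 0]
4 -> fault, evict 8, frames [1, 0, 4]
1 -> hit
0 -> hit
8 -> fault, evict 4, frames [1, 0, 8]
1 -> hit
8 -> hit
4 -> fault, evict 0, frames [1, 8, 4]
1 -> hit
8 -> hit
1 -> hit
8 -> hit
1 -> hit
4 -> hit
1 -> hit
8 -> hit
4 -> hit
Hits: 13 of 20 references → 13/20 = 0.6500.

0.65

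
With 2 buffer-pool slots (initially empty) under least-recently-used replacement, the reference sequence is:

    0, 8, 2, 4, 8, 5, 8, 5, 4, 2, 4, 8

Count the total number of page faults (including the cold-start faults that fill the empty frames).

9

0 → miss, frames (0)
8 → miss, frames (0 8)
2 → miss, evict 0, frames (8 2)
4 → miss, evict 8, frames (2 4)
8 → miss, evict 2, frames (4 8)
5 → miss, evict 4, frames (8 5)
8 → hit
5 → hit
4 → miss, evict 8, frames (5 4)
2 → miss, evict 5, frames (4 2)
4 → hit
8 → miss, evict 2, frames (4 8)
Page faults: 9.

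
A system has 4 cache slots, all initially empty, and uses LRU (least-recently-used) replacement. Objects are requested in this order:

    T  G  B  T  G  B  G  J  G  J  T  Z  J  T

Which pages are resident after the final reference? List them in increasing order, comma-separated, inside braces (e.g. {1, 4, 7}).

{G, J, T, Z}

T → fault, frames [T]
G → fault, frames [T, G]
B → fault, frames [T, G, B]
T → hit
G → hit
B → hit
G → hit
J → fault, frames [T, B, G, J]
G → hit
J → hit
T → hit
Z → fault, evict B, frames [G, J, T, Z]
J → hit
T → hit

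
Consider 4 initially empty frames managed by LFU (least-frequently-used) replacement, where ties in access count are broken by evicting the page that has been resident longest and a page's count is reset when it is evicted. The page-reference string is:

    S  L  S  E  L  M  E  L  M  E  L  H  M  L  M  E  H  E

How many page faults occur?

S: miss, frames (S)
L: miss, frames (S L)
S: hit
E: miss, frames (S L E)
L: hit
M: miss, frames (S L E M)
E: hit
L: hit
M: hit
E: hit
L: hit
H: miss, evict S, frames (L E M H)
M: hit
L: hit
M: hit
E: hit
H: hit
E: hit
Page faults: 5.

5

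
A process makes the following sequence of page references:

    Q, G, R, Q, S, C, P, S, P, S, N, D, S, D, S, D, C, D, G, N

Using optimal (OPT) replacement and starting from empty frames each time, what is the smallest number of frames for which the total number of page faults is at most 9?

f=1: 20 faults
f=2: 11 faults
f=3: 10 faults
f=4: 9 faults
f=5: 8 faults
f=6: 8 faults
f=7: 8 faults
f=8: 8 faults
Smallest f with faults ≤ 9 is 4.

4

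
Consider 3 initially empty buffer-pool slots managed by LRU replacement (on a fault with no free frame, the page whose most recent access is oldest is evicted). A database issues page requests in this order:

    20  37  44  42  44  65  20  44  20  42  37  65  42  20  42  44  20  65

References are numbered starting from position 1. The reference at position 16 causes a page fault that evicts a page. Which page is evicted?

pos 1: 20 → miss, frames {20}
pos 2: 37 → miss, frames {20,37}
pos 3: 44 → miss, frames {20,37,44}
pos 4: 42 → miss, evict 20, frames {37,44,42}
pos 5: 44 → hit
pos 6: 65 → miss, evict 37, frames {42,44,65}
pos 7: 20 → miss, evict 42, frames {44,65,20}
pos 8: 44 → hit
pos 9: 20 → hit
pos 10: 42 → miss, evict 65, frames {44,20,42}
pos 11: 37 → miss, evict 44, frames {20,42,37}
pos 12: 65 → miss, evict 20, frames {42,37,65}
pos 13: 42 → hit
pos 14: 20 → miss, evict 37, frames {65,42,20}
pos 15: 42 → hit
pos 16: 44 → miss, evict 65, frames {20,42,44}
At position 16, page 65 is evicted.

65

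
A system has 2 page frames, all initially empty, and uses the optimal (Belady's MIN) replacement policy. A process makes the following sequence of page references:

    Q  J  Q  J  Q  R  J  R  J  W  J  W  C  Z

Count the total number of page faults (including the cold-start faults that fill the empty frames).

Q: fault, frames (Q)
J: fault, frames (Q J)
Q: hit
J: hit
Q: hit
R: fault, evict Q, frames (J R)
J: hit
R: hit
J: hit
W: fault, evict R, frames (J W)
J: hit
W: hit
C: fault, evict W, frames (J C)
Z: fault, evict C, frames (J Z)
Page faults: 6.

6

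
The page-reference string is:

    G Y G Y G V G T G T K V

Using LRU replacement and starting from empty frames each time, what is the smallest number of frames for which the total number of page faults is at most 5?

f=1: 12 faults
f=2: 6 faults
f=3: 6 faults
f=4: 5 faults
f=5: 5 faults
Smallest f with faults ≤ 5 is 4.

4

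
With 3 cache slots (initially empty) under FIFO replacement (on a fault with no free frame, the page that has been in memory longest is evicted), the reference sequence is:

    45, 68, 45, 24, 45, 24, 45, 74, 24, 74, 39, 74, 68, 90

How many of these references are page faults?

7

45 -> fault, frames (45)
68 -> fault, frames (45 68)
45 -> hit
24 -> fault, frames (45 68 24)
45 -> hit
24 -> hit
45 -> hit
74 -> fault, evict 45, frames (68 24 74)
24 -> hit
74 -> hit
39 -> fault, evict 68, frames (24 74 39)
74 -> hit
68 -> fault, evict 24, frames (74 39 68)
90 -> fault, evict 74, frames (39 68 90)
Page faults: 7.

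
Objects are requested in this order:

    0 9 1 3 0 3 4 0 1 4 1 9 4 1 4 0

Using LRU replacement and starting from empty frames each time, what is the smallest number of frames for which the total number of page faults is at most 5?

f=1: 16 faults
f=2: 13 faults
f=3: 9 faults
f=4: 6 faults
f=5: 5 faults
Smallest f with faults ≤ 5 is 5.

5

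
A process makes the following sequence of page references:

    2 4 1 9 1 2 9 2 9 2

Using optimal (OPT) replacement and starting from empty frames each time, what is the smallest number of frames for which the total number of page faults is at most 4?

3

f=1: 10 faults
f=2: 5 faults
f=3: 4 faults
f=4: 4 faults
Smallest f with faults ≤ 4 is 3.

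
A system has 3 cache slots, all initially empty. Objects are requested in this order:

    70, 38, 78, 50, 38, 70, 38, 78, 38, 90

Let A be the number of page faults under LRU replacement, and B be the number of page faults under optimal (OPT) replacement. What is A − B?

1

Under LRU: F F F F . F . F . F → 7 faults.
Under OPT: F F F F . . . F . F → 6 faults.
A − B = 7 − 6 = 1.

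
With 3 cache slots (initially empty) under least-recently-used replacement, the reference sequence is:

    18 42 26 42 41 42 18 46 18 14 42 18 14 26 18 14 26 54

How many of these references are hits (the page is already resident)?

8

18 → miss, frames (18)
42 → miss, frames (18 42)
26 → miss, frames (18 42 26)
42 → hit
41 → miss, evict 18, frames (26 42 41)
42 → hit
18 → miss, evict 26, frames (41 42 18)
46 → miss, evict 41, frames (42 18 46)
18 → hit
14 → miss, evict 42, frames (46 18 14)
42 → miss, evict 46, frames (18 14 42)
18 → hit
14 → hit
26 → miss, evict 42, frames (18 14 26)
18 → hit
14 → hit
26 → hit
54 → miss, evict 18, frames (14 26 54)
Hits: 8.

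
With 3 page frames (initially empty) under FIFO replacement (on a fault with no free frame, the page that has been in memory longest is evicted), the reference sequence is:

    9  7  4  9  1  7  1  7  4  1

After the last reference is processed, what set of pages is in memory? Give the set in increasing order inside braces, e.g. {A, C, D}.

{1, 4, 7}

9 -> miss, frames (9)
7 -> miss, frames (9 7)
4 -> miss, frames (9 7 4)
9 -> hit
1 -> miss, evict 9, frames (7 4 1)
7 -> hit
1 -> hit
7 -> hit
4 -> hit
1 -> hit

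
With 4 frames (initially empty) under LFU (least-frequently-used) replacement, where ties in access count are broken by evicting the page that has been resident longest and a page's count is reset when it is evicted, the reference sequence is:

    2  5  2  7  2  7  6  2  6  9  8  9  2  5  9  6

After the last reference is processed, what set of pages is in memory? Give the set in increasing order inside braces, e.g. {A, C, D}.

2: fault, frames (2)
5: fault, frames (2 5)
2: hit
7: fault, frames (2 5 7)
2: hit
7: hit
6: fault, frames (2 5 7 6)
2: hit
6: hit
9: fault, evict 5, frames (2 7 6 9)
8: fault, evict 9, frames (2 7 6 8)
9: fault, evict 8, frames (2 7 6 9)
2: hit
5: fault, evict 9, frames (2 7 6 5)
9: fault, evict 5, frames (2 7 6 9)
6: hit

{2, 6, 7, 9}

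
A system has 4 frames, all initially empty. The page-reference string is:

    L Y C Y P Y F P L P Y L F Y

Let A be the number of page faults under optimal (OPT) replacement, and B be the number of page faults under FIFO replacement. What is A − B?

Under OPT: F F F . F . F . . . . . . . → 5 faults.
Under FIFO: F F F . F . F . F . F . . . → 7 faults.
A − B = 5 − 7 = -2.

-2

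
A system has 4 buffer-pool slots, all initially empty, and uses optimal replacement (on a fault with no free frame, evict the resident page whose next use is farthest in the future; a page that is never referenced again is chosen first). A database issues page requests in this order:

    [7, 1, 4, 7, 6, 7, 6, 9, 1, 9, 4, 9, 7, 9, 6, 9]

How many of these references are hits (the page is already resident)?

10

7: miss, frames {7}
1: miss, frames {7,1}
4: miss, frames {7,1,4}
7: hit
6: miss, frames {7,1,4,6}
7: hit
6: hit
9: miss, evict 6, frames {7,1,4,9}
1: hit
9: hit
4: hit
9: hit
7: hit
9: hit
6: miss, evict 4, frames {7,1,9,6}
9: hit
Hits: 10.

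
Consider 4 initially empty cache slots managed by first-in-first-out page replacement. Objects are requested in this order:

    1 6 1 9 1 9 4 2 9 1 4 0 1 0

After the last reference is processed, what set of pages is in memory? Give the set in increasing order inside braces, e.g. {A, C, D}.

1 -> fault, frames [1]
6 -> fault, frames [1, 6]
1 -> hit
9 -> fault, frames [1, 6, 9]
1 -> hit
9 -> hit
4 -> fault, frames [1, 6, 9, 4]
2 -> fault, evict 1, frames [6, 9, 4, 2]
9 -> hit
1 -> fault, evict 6, frames [9, 4, 2, 1]
4 -> hit
0 -> fault, evict 9, frames [4, 2, 1, 0]
1 -> hit
0 -> hit

{0, 1, 2, 4}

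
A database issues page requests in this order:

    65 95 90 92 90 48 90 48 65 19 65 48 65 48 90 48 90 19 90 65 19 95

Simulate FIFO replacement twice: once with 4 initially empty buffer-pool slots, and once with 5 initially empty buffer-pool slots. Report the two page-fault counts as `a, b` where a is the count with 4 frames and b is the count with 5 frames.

4 frames: F F F F . F . . F F . . . . F . . . . . . F → 9 faults.
5 frames: F F F F . F . . . F F . . . . . . . . . . F → 8 faults.
8 < 9: adding a frame reduced faults, as is typical.

9, 8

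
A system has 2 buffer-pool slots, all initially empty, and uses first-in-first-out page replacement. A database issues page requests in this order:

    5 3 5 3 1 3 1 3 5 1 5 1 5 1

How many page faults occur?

5: fault, frames [5]
3: fault, frames [5, 3]
5: hit
3: hit
1: fault, evict 5, frames [3, 1]
3: hit
1: hit
3: hit
5: fault, evict 3, frames [1, 5]
1: hit
5: hit
1: hit
5: hit
1: hit
Page faults: 4.

4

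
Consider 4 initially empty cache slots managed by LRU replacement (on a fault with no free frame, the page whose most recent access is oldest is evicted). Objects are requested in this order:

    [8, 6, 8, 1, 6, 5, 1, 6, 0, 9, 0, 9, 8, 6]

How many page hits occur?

8 → fault, frames (8)
6 → fault, frames (8 6)
8 → hit
1 → fault, frames (6 8 1)
6 → hit
5 → fault, frames (8 1 6 5)
1 → hit
6 → hit
0 → fault, evict 8, frames (5 1 6 0)
9 → fault, evict 5, frames (1 6 0 9)
0 → hit
9 → hit
8 → fault, evict 1, frames (6 0 9 8)
6 → hit
Hits: 7.

7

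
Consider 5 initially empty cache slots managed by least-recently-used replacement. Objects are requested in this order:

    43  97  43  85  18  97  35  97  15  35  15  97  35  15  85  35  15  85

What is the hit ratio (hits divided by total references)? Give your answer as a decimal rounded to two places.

43: fault, frames (43)
97: fault, frames (43 97)
43: hit
85: fault, frames (97 43 85)
18: fault, frames (97 43 85 18)
97: hit
35: fault, frames (43 85 18 97 35)
97: hit
15: fault, evict 43, frames (85 18 35 97 15)
35: hit
15: hit
97: hit
35: hit
15: hit
85: hit
35: hit
15: hit
85: hit
Hits: 12 of 18 references → 12/18 = 0.6667.

0.67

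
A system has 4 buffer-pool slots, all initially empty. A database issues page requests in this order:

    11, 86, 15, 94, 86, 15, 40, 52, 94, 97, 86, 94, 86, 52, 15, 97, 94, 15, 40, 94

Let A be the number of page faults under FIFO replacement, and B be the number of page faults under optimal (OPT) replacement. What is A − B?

2

Under FIFO: F F F F . . F F . F F F . . F . . . F . → 11 faults.
Under OPT: F F F F . . F F . F . . . . F . . . F . → 9 faults.
A − B = 11 − 9 = 2.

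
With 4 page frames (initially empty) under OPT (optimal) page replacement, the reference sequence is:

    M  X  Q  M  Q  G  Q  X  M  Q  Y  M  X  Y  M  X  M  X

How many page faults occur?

M: fault, frames {M}
X: fault, frames {M,X}
Q: fault, frames {M,X,Q}
M: hit
Q: hit
G: fault, frames {M,X,Q,G}
Q: hit
X: hit
M: hit
Q: hit
Y: fault, evict G, frames {M,X,Q,Y}
M: hit
X: hit
Y: hit
M: hit
X: hit
M: hit
X: hit
Page faults: 5.

5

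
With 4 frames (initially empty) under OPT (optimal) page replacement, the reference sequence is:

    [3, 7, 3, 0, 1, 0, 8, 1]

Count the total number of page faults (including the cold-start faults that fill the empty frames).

3 → miss, frames [3]
7 → miss, frames [3, 7]
3 → hit
0 → miss, frames [3, 7, 0]
1 → miss, frames [3, 7, 0, 1]
0 → hit
8 → miss, evict 0, frames [3, 7, 1, 8]
1 → hit
Page faults: 5.

5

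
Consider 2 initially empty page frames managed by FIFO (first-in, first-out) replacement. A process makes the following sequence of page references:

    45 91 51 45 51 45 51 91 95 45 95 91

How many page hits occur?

45: miss, frames {45}
91: miss, frames {45,91}
51: miss, evict 45, frames {91,51}
45: miss, evict 91, frames {51,45}
51: hit
45: hit
51: hit
91: miss, evict 51, frames {45,91}
95: miss, evict 45, frames {91,95}
45: miss, evict 91, frames {95,45}
95: hit
91: miss, evict 95, frames {45,91}
Hits: 4.

4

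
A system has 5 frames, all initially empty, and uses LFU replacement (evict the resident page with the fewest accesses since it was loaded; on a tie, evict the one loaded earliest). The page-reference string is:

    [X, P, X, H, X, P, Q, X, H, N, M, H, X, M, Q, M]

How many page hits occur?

9

X → fault, frames [X]
P → fault, frames [X, P]
X → hit
H → fault, frames [X, P, H]
X → hit
P → hit
Q → fault, frames [X, P, H, Q]
X → hit
H → hit
N → fault, frames [X, P, H, Q, N]
M → fault, evict Q, frames [X, P, H, N, M]
H → hit
X → hit
M → hit
Q → fault, evict N, frames [X, P, H, M, Q]
M → hit
Hits: 9.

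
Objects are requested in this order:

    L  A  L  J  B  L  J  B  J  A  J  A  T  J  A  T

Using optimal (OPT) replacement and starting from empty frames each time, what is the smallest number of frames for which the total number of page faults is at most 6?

3

f=1: 16 faults
f=2: 8 faults
f=3: 6 faults
f=4: 5 faults
f=5: 5 faults
Smallest f with faults ≤ 6 is 3.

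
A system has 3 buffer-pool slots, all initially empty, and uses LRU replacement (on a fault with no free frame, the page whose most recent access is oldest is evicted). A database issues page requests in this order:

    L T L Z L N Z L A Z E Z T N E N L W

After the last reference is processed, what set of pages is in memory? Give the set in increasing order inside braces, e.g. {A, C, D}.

L: fault, frames (L)
T: fault, frames (L T)
L: hit
Z: fault, frames (T L Z)
L: hit
N: fault, evict T, frames (Z L N)
Z: hit
L: hit
A: fault, evict N, frames (Z L A)
Z: hit
E: fault, evict L, frames (A Z E)
Z: hit
T: fault, evict A, frames (E Z T)
N: fault, evict E, frames (Z T N)
E: fault, evict Z, frames (T N E)
N: hit
L: fault, evict T, frames (E N L)
W: fault, evict E, frames (N L W)

{L, N, W}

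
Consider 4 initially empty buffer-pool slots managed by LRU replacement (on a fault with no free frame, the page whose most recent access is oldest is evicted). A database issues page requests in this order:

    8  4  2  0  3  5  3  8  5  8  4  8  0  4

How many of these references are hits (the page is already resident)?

5

8 -> miss, frames (8)
4 -> miss, frames (8 4)
2 -> miss, frames (8 4 2)
0 -> miss, frames (8 4 2 0)
3 -> miss, evict 8, frames (4 2 0 3)
5 -> miss, evict 4, frames (2 0 3 5)
3 -> hit
8 -> miss, evict 2, frames (0 5 3 8)
5 -> hit
8 -> hit
4 -> miss, evict 0, frames (3 5 8 4)
8 -> hit
0 -> miss, evict 3, frames (5 4 8 0)
4 -> hit
Hits: 5.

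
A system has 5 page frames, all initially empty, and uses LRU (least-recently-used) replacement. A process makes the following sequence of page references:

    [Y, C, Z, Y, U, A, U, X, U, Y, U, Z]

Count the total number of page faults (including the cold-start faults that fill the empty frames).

6

Y: miss, frames [Y]
C: miss, frames [Y, C]
Z: miss, frames [Y, C, Z]
Y: hit
U: miss, frames [C, Z, Y, U]
A: miss, frames [C, Z, Y, U, A]
U: hit
X: miss, evict C, frames [Z, Y, A, U, X]
U: hit
Y: hit
U: hit
Z: hit
Page faults: 6.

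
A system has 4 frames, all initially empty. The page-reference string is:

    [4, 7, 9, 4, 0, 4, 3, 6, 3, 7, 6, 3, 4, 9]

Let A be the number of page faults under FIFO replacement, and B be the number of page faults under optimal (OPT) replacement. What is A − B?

2

Under FIFO: F F F . F . F F . F . . F F → 9 faults.
Under OPT: F F F . F . F F . . . . . F → 7 faults.
A − B = 9 − 7 = 2.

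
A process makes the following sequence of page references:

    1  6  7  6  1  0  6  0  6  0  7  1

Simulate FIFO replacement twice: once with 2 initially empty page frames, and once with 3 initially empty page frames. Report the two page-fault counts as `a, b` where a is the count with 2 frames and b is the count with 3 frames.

8, 5

2 frames: F F F . F F F . . . F F → 8 faults.
3 frames: F F F . . F . . . . . F → 5 faults.
5 < 8: adding a frame reduced faults, as is typical.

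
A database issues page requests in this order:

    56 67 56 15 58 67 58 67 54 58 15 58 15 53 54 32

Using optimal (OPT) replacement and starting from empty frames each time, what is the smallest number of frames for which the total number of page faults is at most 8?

3

f=1: 16 faults
f=2: 9 faults
f=3: 7 faults
f=4: 7 faults
f=5: 7 faults
f=6: 7 faults
f=7: 7 faults
Smallest f with faults ≤ 8 is 3.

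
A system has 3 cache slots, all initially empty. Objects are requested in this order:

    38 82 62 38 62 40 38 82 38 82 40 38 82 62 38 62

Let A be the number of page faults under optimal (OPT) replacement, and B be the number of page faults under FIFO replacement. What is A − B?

Under OPT: F F F . . F . . . . . . . F . . → 5 faults.
Under FIFO: F F F . . F F F . . . . . F . . → 7 faults.
A − B = 5 − 7 = -2.

-2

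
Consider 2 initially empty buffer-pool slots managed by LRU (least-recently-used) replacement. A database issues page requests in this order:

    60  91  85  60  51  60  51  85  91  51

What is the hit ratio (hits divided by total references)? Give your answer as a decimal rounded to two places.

0.20

60: fault, frames (60)
91: fault, frames (60 91)
85: fault, evict 60, frames (91 85)
60: fault, evict 91, frames (85 60)
51: fault, evict 85, frames (60 51)
60: hit
51: hit
85: fault, evict 60, frames (51 85)
91: fault, evict 51, frames (85 91)
51: fault, evict 85, frames (91 51)
Hits: 2 of 10 references → 2/10 = 0.2000.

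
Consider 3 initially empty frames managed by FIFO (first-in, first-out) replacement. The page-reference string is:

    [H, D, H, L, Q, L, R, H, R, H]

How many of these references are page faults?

6

H -> fault, frames [H]
D -> fault, frames [H, D]
H -> hit
L -> fault, frames [H, D, L]
Q -> fault, evict H, frames [D, L, Q]
L -> hit
R -> fault, evict D, frames [L, Q, R]
H -> fault, evict L, frames [Q, R, H]
R -> hit
H -> hit
Page faults: 6.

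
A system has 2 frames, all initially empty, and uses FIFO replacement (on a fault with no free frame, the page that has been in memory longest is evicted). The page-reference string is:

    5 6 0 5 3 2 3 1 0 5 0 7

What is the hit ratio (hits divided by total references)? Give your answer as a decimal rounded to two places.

5 → miss, frames (5)
6 → miss, frames (5 6)
0 → miss, evict 5, frames (6 0)
5 → miss, evict 6, frames (0 5)
3 → miss, evict 0, frames (5 3)
2 → miss, evict 5, frames (3 2)
3 → hit
1 → miss, evict 3, frames (2 1)
0 → miss, evict 2, frames (1 0)
5 → miss, evict 1, frames (0 5)
0 → hit
7 → miss, evict 0, frames (5 7)
Hits: 2 of 12 references → 2/12 = 0.1667.

0.17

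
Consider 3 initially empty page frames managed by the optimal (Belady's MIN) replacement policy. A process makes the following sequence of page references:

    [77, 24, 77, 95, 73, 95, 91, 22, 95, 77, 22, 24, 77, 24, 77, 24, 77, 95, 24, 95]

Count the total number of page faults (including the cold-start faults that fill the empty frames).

77: fault, frames (77)
24: fault, frames (77 24)
77: hit
95: fault, frames (77 24 95)
73: fault, evict 24, frames (77 95 73)
95: hit
91: fault, evict 73, frames (77 95 91)
22: fault, evict 91, frames (77 95 22)
95: hit
77: hit
22: hit
24: fault, evict 22, frames (77 95 24)
77: hit
24: hit
77: hit
24: hit
77: hit
95: hit
24: hit
95: hit
Page faults: 7.

7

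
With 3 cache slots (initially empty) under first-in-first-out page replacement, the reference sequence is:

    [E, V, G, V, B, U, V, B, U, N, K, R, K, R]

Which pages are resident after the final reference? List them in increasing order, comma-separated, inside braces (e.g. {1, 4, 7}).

E: miss, frames {E}
V: miss, frames {E,V}
G: miss, frames {E,V,G}
V: hit
B: miss, evict E, frames {V,G,B}
U: miss, evict V, frames {G,B,U}
V: miss, evict G, frames {B,U,V}
B: hit
U: hit
N: miss, evict B, frames {U,V,N}
K: miss, evict U, frames {V,N,K}
R: miss, evict V, frames {N,K,R}
K: hit
R: hit

{K, N, R}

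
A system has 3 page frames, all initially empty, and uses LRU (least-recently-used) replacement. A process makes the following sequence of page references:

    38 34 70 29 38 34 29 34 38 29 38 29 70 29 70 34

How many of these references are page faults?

8

38 -> fault, frames (38)
34 -> fault, frames (38 34)
70 -> fault, frames (38 34 70)
29 -> fault, evict 38, frames (34 70 29)
38 -> fault, evict 34, frames (70 29 38)
34 -> fault, evict 70, frames (29 38 34)
29 -> hit
34 -> hit
38 -> hit
29 -> hit
38 -> hit
29 -> hit
70 -> fault, evict 34, frames (38 29 70)
29 -> hit
70 -> hit
34 -> fault, evict 38, frames (29 70 34)
Page faults: 8.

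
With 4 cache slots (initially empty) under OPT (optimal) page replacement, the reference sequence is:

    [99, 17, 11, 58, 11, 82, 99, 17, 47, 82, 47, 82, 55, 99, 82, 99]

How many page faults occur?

7

99 → fault, frames [99]
17 → fault, frames [99, 17]
11 → fault, frames [99, 17, 11]
58 → fault, frames [99, 17, 11, 58]
11 → hit
82 → fault, evict 58, frames [99, 17, 11, 82]
99 → hit
17 → hit
47 → fault, evict 11, frames [99, 17, 82, 47]
82 → hit
47 → hit
82 → hit
55 → fault, evict 47, frames [99, 17, 82, 55]
99 → hit
82 → hit
99 → hit
Page faults: 7.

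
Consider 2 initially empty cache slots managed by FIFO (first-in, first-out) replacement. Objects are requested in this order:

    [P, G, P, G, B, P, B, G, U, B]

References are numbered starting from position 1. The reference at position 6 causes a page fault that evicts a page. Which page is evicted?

pos 1: P: miss, frames {P}
pos 2: G: miss, frames {P,G}
pos 3: P: hit
pos 4: G: hit
pos 5: B: miss, evict P, frames {G,B}
pos 6: P: miss, evict G, frames {B,P}
At position 6, page G is evicted.

G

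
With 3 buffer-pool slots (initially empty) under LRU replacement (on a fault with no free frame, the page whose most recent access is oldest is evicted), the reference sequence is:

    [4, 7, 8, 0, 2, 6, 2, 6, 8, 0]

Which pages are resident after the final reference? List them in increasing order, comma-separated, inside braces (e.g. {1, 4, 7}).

4 -> fault, frames (4)
7 -> fault, frames (4 7)
8 -> fault, frames (4 7 8)
0 -> fault, evict 4, frames (7 8 0)
2 -> fault, evict 7, frames (8 0 2)
6 -> fault, evict 8, frames (0 2 6)
2 -> hit
6 -> hit
8 -> fault, evict 0, frames (2 6 8)
0 -> fault, evict 2, frames (6 8 0)

{0, 6, 8}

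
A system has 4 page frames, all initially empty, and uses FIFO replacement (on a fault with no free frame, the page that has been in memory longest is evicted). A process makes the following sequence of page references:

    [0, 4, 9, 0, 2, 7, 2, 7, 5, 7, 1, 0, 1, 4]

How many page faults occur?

0 → miss, frames [0]
4 → miss, frames [0, 4]
9 → miss, frames [0, 4, 9]
0 → hit
2 → miss, frames [0, 4, 9, 2]
7 → miss, evict 0, frames [4, 9, 2, 7]
2 → hit
7 → hit
5 → miss, evict 4, frames [9, 2, 7, 5]
7 → hit
1 → miss, evict 9, frames [2, 7, 5, 1]
0 → miss, evict 2, frames [7, 5, 1, 0]
1 → hit
4 → miss, evict 7, frames [5, 1, 0, 4]
Page faults: 9.

9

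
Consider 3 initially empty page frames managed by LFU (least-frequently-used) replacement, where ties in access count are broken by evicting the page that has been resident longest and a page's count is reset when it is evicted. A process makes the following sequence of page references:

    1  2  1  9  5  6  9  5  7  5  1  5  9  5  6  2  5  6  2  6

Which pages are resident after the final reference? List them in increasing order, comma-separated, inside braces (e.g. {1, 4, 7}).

{1, 5, 6}

1 → miss, frames {1}
2 → miss, frames {1,2}
1 → hit
9 → miss, frames {1,2,9}
5 → miss, evict 2, frames {1,9,5}
6 → miss, evict 9, frames {1,5,6}
9 → miss, evict 5, frames {1,6,9}
5 → miss, evict 6, frames {1,9,5}
7 → miss, evict 9, frames {1,5,7}
5 → hit
1 → hit
5 → hit
9 → miss, evict 7, frames {1,5,9}
5 → hit
6 → miss, evict 9, frames {1,5,6}
2 → miss, evict 6, frames {1,5,2}
5 → hit
6 → miss, evict 2, frames {1,5,6}
2 → miss, evict 6, frames {1,5,2}
6 → miss, evict 2, frames {1,5,6}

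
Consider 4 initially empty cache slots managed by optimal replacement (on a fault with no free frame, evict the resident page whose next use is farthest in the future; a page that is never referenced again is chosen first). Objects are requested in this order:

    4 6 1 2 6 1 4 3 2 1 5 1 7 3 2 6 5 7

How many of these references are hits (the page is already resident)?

4: fault, frames [4]
6: fault, frames [4, 6]
1: fault, frames [4, 6, 1]
2: fault, frames [4, 6, 1, 2]
6: hit
1: hit
4: hit
3: fault, evict 4, frames [6, 1, 2, 3]
2: hit
1: hit
5: fault, evict 6, frames [1, 2, 3, 5]
1: hit
7: fault, evict 1, frames [2, 3, 5, 7]
3: hit
2: hit
6: fault, evict 3, frames [2, 5, 7, 6]
5: hit
7: hit
Hits: 10.

10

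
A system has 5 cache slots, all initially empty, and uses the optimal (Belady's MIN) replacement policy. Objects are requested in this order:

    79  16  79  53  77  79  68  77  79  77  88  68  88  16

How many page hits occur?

79 → fault, frames [79]
16 → fault, frames [79, 16]
79 → hit
53 → fault, frames [79, 16, 53]
77 → fault, frames [79, 16, 53, 77]
79 → hit
68 → fault, frames [79, 16, 53, 77, 68]
77 → hit
79 → hit
77 → hit
88 → fault, evict 77, frames [79, 16, 53, 68, 88]
68 → hit
88 → hit
16 → hit
Hits: 8.

8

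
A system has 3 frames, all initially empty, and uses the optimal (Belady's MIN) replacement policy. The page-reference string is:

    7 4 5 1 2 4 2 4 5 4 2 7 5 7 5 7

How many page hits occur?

10

7 → fault, frames {7}
4 → fault, frames {7,4}
5 → fault, frames {7,4,5}
1 → fault, evict 7, frames {4,5,1}
2 → fault, evict 1, frames {4,5,2}
4 → hit
2 → hit
4 → hit
5 → hit
4 → hit
2 → hit
7 → fault, evict 2, frames {4,5,7}
5 → hit
7 → hit
5 → hit
7 → hit
Hits: 10.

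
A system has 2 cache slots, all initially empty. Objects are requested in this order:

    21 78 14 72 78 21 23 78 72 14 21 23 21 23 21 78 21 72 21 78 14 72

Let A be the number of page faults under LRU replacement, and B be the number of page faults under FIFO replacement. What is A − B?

Under LRU: F F F F F F F F F F F F . . . F . F . F F F → 17 faults.
Under FIFO: F F F F F F F F F F F F . . . F F F . F F F → 18 faults.
A − B = 17 − 18 = -1.

-1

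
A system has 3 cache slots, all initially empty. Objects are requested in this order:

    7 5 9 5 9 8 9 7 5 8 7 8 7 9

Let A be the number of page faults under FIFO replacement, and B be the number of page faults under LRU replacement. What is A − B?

Under FIFO: F F F . . F . F F . . . . F → 7 faults.
Under LRU: F F F . . F . F F F . . . F → 8 faults.
A − B = 7 − 8 = -1.

-1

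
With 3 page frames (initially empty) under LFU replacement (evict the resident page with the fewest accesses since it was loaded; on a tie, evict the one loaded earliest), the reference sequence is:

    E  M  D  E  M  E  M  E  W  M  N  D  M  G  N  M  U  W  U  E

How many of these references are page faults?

11

E: miss, frames [E]
M: miss, frames [E, M]
D: miss, frames [E, M, D]
E: hit
M: hit
E: hit
M: hit
E: hit
W: miss, evict D, frames [E, M, W]
M: hit
N: miss, evict W, frames [E, M, N]
D: miss, evict N, frames [E, M, D]
M: hit
G: miss, evict D, frames [E, M, G]
N: miss, evict G, frames [E, M, N]
M: hit
U: miss, evict N, frames [E, M, U]
W: miss, evict U, frames [E, M, W]
U: miss, evict W, frames [E, M, U]
E: hit
Page faults: 11.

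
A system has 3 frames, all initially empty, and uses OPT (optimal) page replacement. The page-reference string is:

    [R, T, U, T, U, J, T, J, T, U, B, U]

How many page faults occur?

R: miss, frames (R)
T: miss, frames (R T)
U: miss, frames (R T U)
T: hit
U: hit
J: miss, evict R, frames (T U J)
T: hit
J: hit
T: hit
U: hit
B: miss, evict J, frames (T U B)
U: hit
Page faults: 5.

5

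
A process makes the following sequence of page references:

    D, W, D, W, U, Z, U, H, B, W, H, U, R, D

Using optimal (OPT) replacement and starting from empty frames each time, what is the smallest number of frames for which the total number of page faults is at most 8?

f=1: 14 faults
f=2: 10 faults
f=3: 9 faults
f=4: 8 faults
f=5: 7 faults
f=6: 7 faults
f=7: 7 faults
Smallest f with faults ≤ 8 is 4.

4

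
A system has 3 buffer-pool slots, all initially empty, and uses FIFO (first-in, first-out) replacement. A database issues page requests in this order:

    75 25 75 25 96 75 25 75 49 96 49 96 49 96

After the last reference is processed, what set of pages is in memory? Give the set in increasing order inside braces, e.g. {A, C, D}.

{25, 49, 96}

75 → miss, frames [75]
25 → miss, frames [75, 25]
75 → hit
25 → hit
96 → miss, frames [75, 25, 96]
75 → hit
25 → hit
75 → hit
49 → miss, evict 75, frames [25, 96, 49]
96 → hit
49 → hit
96 → hit
49 → hit
96 → hit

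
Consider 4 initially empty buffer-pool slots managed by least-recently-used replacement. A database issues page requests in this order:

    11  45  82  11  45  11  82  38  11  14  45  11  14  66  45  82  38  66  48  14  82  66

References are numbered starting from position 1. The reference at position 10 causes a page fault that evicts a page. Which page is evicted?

pos 1: 11: miss, frames [11]
pos 2: 45: miss, frames [11, 45]
pos 3: 82: miss, frames [11, 45, 82]
pos 4: 11: hit
pos 5: 45: hit
pos 6: 11: hit
pos 7: 82: hit
pos 8: 38: miss, frames [45, 11, 82, 38]
pos 9: 11: hit
pos 10: 14: miss, evict 45, frames [82, 38, 11, 14]
At position 10, page 45 is evicted.

45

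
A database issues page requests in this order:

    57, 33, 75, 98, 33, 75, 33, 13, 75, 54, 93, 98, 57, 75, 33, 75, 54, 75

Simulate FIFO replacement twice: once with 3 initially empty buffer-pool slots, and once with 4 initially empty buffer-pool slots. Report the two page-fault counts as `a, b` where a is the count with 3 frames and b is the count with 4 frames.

3 frames: F F F F . . . F . F F F F F F . F . → 12 faults.
4 frames: F F F F . . . F . F F . F F F . F . → 11 faults.
11 < 12: adding a frame reduced faults, as is typical.

12, 11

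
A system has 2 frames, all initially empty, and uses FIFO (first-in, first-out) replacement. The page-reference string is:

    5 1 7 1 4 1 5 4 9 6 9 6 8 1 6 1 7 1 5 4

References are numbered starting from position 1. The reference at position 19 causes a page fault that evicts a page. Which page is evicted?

7

pos 1: 5 -> fault, frames (5)
pos 2: 1 -> fault, frames (5 1)
pos 3: 7 -> fault, evict 5, frames (1 7)
pos 4: 1 -> hit
pos 5: 4 -> fault, evict 1, frames (7 4)
pos 6: 1 -> fault, evict 7, frames (4 1)
pos 7: 5 -> fault, evict 4, frames (1 5)
pos 8: 4 -> fault, evict 1, frames (5 4)
pos 9: 9 -> fault, evict 5, frames (4 9)
pos 10: 6 -> fault, evict 4, frames (9 6)
pos 11: 9 -> hit
pos 12: 6 -> hit
pos 13: 8 -> fault, evict 9, frames (6 8)
pos 14: 1 -> fault, evict 6, frames (8 1)
pos 15: 6 -> fault, evict 8, frames (1 6)
pos 16: 1 -> hit
pos 17: 7 -> fault, evict 1, frames (6 7)
pos 18: 1 -> fault, evict 6, frames (7 1)
pos 19: 5 -> fault, evict 7, frames (1 5)
At position 19, page 7 is evicted.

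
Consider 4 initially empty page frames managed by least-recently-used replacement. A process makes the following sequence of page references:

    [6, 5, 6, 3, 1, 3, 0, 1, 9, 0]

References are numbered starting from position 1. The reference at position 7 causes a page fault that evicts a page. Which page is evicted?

5

pos 1: 6: miss, frames {6}
pos 2: 5: miss, frames {6,5}
pos 3: 6: hit
pos 4: 3: miss, frames {5,6,3}
pos 5: 1: miss, frames {5,6,3,1}
pos 6: 3: hit
pos 7: 0: miss, evict 5, frames {6,1,3,0}
At position 7, page 5 is evicted.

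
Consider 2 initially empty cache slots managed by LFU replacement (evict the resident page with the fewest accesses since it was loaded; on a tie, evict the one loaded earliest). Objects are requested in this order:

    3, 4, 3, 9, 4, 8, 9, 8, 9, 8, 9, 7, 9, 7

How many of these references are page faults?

3: fault, frames (3)
4: fault, frames (3 4)
3: hit
9: fault, evict 4, frames (3 9)
4: fault, evict 9, frames (3 4)
8: fault, evict 4, frames (3 8)
9: fault, evict 8, frames (3 9)
8: fault, evict 9, frames (3 8)
9: fault, evict 8, frames (3 9)
8: fault, evict 9, frames (3 8)
9: fault, evict 8, frames (3 9)
7: fault, evict 9, frames (3 7)
9: fault, evict 7, frames (3 9)
7: fault, evict 9, frames (3 7)
Page faults: 13.

13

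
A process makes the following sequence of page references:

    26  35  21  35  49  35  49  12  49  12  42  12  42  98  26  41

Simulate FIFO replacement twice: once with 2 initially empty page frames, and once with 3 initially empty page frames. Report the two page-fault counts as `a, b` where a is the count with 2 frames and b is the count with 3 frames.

12, 9

2 frames: F F F . F F . F F . F F . F F F → 12 faults.
3 frames: F F F . F . . F . . F . . F F F → 9 faults.
9 < 12: adding a frame reduced faults, as is typical.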